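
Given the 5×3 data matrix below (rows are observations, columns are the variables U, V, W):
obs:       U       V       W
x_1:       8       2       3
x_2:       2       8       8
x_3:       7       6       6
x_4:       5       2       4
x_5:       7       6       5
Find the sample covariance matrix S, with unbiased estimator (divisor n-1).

Step 1 — column means:
  mean(U) = (8 + 2 + 7 + 5 + 7) / 5 = 29/5 = 5.8
  mean(V) = (2 + 8 + 6 + 2 + 6) / 5 = 24/5 = 4.8
  mean(W) = (3 + 8 + 6 + 4 + 5) / 5 = 26/5 = 5.2

Step 2 — sample covariance S[i,j] = (1/(n-1)) · Σ_k (x_{k,i} - mean_i) · (x_{k,j} - mean_j), with n-1 = 4.
  S[U,U] = ((2.2)·(2.2) + (-3.8)·(-3.8) + (1.2)·(1.2) + (-0.8)·(-0.8) + (1.2)·(1.2)) / 4 = 22.8/4 = 5.7
  S[U,V] = ((2.2)·(-2.8) + (-3.8)·(3.2) + (1.2)·(1.2) + (-0.8)·(-2.8) + (1.2)·(1.2)) / 4 = -13.2/4 = -3.3
  S[U,W] = ((2.2)·(-2.2) + (-3.8)·(2.8) + (1.2)·(0.8) + (-0.8)·(-1.2) + (1.2)·(-0.2)) / 4 = -13.8/4 = -3.45
  S[V,V] = ((-2.8)·(-2.8) + (3.2)·(3.2) + (1.2)·(1.2) + (-2.8)·(-2.8) + (1.2)·(1.2)) / 4 = 28.8/4 = 7.2
  S[V,W] = ((-2.8)·(-2.2) + (3.2)·(2.8) + (1.2)·(0.8) + (-2.8)·(-1.2) + (1.2)·(-0.2)) / 4 = 19.2/4 = 4.8
  S[W,W] = ((-2.2)·(-2.2) + (2.8)·(2.8) + (0.8)·(0.8) + (-1.2)·(-1.2) + (-0.2)·(-0.2)) / 4 = 14.8/4 = 3.7

S is symmetric (S[j,i] = S[i,j]). Assembling:

S = [[5.7, -3.3, -3.45],
 [-3.3, 7.2, 4.8],
 [-3.45, 4.8, 3.7]]


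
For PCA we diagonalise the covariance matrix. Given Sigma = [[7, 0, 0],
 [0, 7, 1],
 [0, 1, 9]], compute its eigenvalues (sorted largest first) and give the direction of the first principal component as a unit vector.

Step 1 — characteristic polynomial p(λ) = det(λI - Sigma) = λ³ - tr·λ² + c_1·λ - det, where tr = trace, c_1 = sum of the principal 2×2 minors, det = det(Sigma):
  tr = 7 + 7 + 9 = 23,
  c_1 = (7·7 - (0)²) + (7·9 - (0)²) + (7·9 - (1)²) = 49 + 63 + 62 = 174,
  det = 7·(7·9 - (1)²) - (0)·((0)·9 - (1)·(0)) + (0)·((0)·(1) - 7·(0)) = 7·(62) - (0)·(0) + (0)·(0) = 434.
  So p(λ) = λ³ - 23λ² + 174λ - 434.
Step 2 — look for an integer root (rational root theorem: any rational root is an integer divisor of 434). Testing λ = 7:
  p(7) = 343 - 1127 + 1218 - 434 = 0  ✓
  Dividing out (λ - 7): p(λ) = (λ - 7)(λ² - 16λ + 62).
Step 3 — remaining eigenvalues from the quadratic λ² - 16λ + 62 = 0:
  Δ = 16² - 4·62 = 256 - 248 = 8,  λ = (16 ± √8)/2 = (16 ± 2.8284)/2 ≈ 9.4142 or 6.5858.
  Sorted: λ_1 = 9.4142,  λ_2 = 7,  λ_3 = 6.5858  (check: sum = 23 = tr ✓).

Step 4 — unit eigenvector for λ_1 ≈ 9.4142: v spans the null space of (Sigma - λ_1 I), whose rows are
  r_1 = (-2.4142, 0, 0),  r_2 = (0, -2.4142, 1),  r_3 = (0, 1, -0.4142).
  v is orthogonal to every row, so take v ∝ r_1 × r_2 = ((0)·(1) - (0)·(-2.4142), (0)·(0) - (-2.4142)·(1), (-2.4142)·(-2.4142) - (0)·(0)) ≈ (0, 2.4142, 5.8284).
  Let u = (0, 2.4142, 5.8284).
  ||u|| = √((0)² + (2.4142)² + (5.8284)²) = √(39.799) ≈ 6.3086,  v_1 = u/||u|| ≈ (0, 0.3827, 0.9239) (||v_1|| = 1).

λ_1 = 9.4142,  λ_2 = 7,  λ_3 = 6.5858;  v_1 ≈ (0, 0.3827, 0.9239)


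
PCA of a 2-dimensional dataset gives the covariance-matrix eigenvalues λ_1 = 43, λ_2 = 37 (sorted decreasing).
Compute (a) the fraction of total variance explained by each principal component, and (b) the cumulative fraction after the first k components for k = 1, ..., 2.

Step 1 — total variance = trace(Sigma) = Σ λ_i = 43 + 37 = 80.

Step 2 — fraction explained by component i = λ_i / Σ λ:
  PC1: 43/80 = 0.5375
  PC2: 37/80 = 0.4625

Step 3 — cumulative fraction after k components = (λ_1 + ... + λ_k) / Σ λ:
  k = 1: 43/80 = 0.5375
  k = 2: (43 + 37)/80 = 80/80 = 1

Summary (fraction, with percent):

explained: PC1 0.5375 (53.75%), PC2 0.4625 (46.25%);  cumulative: 0.5375, 1


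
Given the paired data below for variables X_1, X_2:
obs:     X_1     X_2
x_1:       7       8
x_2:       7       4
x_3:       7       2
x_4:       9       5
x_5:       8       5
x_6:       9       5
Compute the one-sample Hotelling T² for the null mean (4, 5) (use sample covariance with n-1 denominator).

Step 1 — sample mean vector:
  mean(X_1) = (7 + 7 + 7 + 9 + 8 + 9) / 6 = 47/6 = 7.8333
  mean(X_2) = (8 + 4 + 2 + 5 + 5 + 5) / 6 = 29/6 = 4.8333
  x̄ = (7.8333, 4.8333),  deviation x̄ - mu_0 = (7.8333, 4.8333) - (4, 5) = (3.8333, -0.1667).

Step 2 — sample covariance matrix, S[i,j] = (1/(n-1)) · Σ_k (x_{k,i} - mean_i) · (x_{k,j} - mean_j), divisor n-1 = 5:
  S[X_1,X_1] = ((-0.8333)·(-0.8333) + (-0.8333)·(-0.8333) + (-0.8333)·(-0.8333) + (1.1667)·(1.1667) + (0.1667)·(0.1667) + (1.1667)·(1.1667)) / 5 = 4.8333/5 = 0.9667
  S[X_1,X_2] = ((-0.8333)·(3.1667) + (-0.8333)·(-0.8333) + (-0.8333)·(-2.8333) + (1.1667)·(0.1667) + (0.1667)·(0.1667) + (1.1667)·(0.1667)) / 5 = 0.8333/5 = 0.1667
  S[X_2,X_2] = ((3.1667)·(3.1667) + (-0.8333)·(-0.8333) + (-2.8333)·(-2.8333) + (0.1667)·(0.1667) + (0.1667)·(0.1667) + (0.1667)·(0.1667)) / 5 = 18.8333/5 = 3.7667
  S = [[0.9667, 0.1667],
 [0.1667, 3.7667]].

Step 3 — invert S. det(S) = 0.9667·3.7667 - (0.1667)² = 3.6133.
  S^{-1} = (1/det) · [[d, -b], [-b, a]] = [[1.0424, -0.0461],
 [-0.0461, 0.2675]].

Step 4 — quadratic form (x̄ - mu_0)^T · S^{-1} · (x̄ - mu_0):
  S^{-1} · (x̄ - mu_0) = (4.0037, -0.2214),
  (x̄ - mu_0)^T · [...] = (3.8333)·(4.0037) + (-0.1667)·(-0.2214) = 15.3844.

Step 5 — scale by n: T² = 6 · 15.3844 = 92.3063.

T² ≈ 92.3063


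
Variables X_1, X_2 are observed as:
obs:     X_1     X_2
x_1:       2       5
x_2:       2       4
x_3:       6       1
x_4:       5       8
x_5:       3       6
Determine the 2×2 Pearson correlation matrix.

Step 1 — column means:
  mean(X_1) = (2 + 2 + 6 + 5 + 3) / 5 = 18/5 = 3.6
  mean(X_2) = (5 + 4 + 1 + 8 + 6) / 5 = 24/5 = 4.8

Step 2 — sample variances and covariances s[i,j] = (1/(n-1)) · Σ_k (x_{k,i} - mean_i) · (x_{k,j} - mean_j), with n-1 = 4:
  s[X_1,X_1] = ((-1.6)·(-1.6) + (-1.6)·(-1.6) + (2.4)·(2.4) + (1.4)·(1.4) + (-0.6)·(-0.6)) / 4 = 13.2/4 = 3.3
  s[X_1,X_2] = ((-1.6)·(0.2) + (-1.6)·(-0.8) + (2.4)·(-3.8) + (1.4)·(3.2) + (-0.6)·(1.2)) / 4 = -4.4/4 = -1.1
  s[X_2,X_2] = ((0.2)·(0.2) + (-0.8)·(-0.8) + (-3.8)·(-3.8) + (3.2)·(3.2) + (1.2)·(1.2)) / 4 = 26.8/4 = 6.7
  Sample standard deviations s_i = √(s[i,i]):
  s(X_1) = √(3.3) = 1.8166
  s(X_2) = √(6.7) = 2.5884

Step 3 — r_{ij} = s_{ij} / (s_i · s_j):
  r[X_1,X_1] = 1 (diagonal).
  r[X_1,X_2] = -1.1 / (1.8166 · 2.5884) = -1.1 / 4.7021 = -0.2339
  r[X_2,X_2] = 1 (diagonal).

R is symmetric with unit diagonal. Assembling:

R = [[1, -0.2339],
 [-0.2339, 1]]


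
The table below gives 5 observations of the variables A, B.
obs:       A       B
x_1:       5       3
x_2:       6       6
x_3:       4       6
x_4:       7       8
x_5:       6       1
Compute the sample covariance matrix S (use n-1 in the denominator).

Step 1 — column means:
  mean(A) = (5 + 6 + 4 + 7 + 6) / 5 = 28/5 = 5.6
  mean(B) = (3 + 6 + 6 + 8 + 1) / 5 = 24/5 = 4.8

Step 2 — sample covariance S[i,j] = (1/(n-1)) · Σ_k (x_{k,i} - mean_i) · (x_{k,j} - mean_j), with n-1 = 4.
  S[A,A] = ((-0.6)·(-0.6) + (0.4)·(0.4) + (-1.6)·(-1.6) + (1.4)·(1.4) + (0.4)·(0.4)) / 4 = 5.2/4 = 1.3
  S[A,B] = ((-0.6)·(-1.8) + (0.4)·(1.2) + (-1.6)·(1.2) + (1.4)·(3.2) + (0.4)·(-3.8)) / 4 = 2.6/4 = 0.65
  S[B,B] = ((-1.8)·(-1.8) + (1.2)·(1.2) + (1.2)·(1.2) + (3.2)·(3.2) + (-3.8)·(-3.8)) / 4 = 30.8/4 = 7.7

S is symmetric (S[j,i] = S[i,j]). Assembling:

S = [[1.3, 0.65],
 [0.65, 7.7]]


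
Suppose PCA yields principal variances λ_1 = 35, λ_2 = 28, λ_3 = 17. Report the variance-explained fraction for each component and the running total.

Step 1 — total variance = trace(Sigma) = Σ λ_i = 35 + 28 + 17 = 80.

Step 2 — fraction explained by component i = λ_i / Σ λ:
  PC1: 35/80 = 0.4375
  PC2: 28/80 = 0.35
  PC3: 17/80 = 0.2125

Step 3 — cumulative fraction after k components = (λ_1 + ... + λ_k) / Σ λ:
  k = 1: 35/80 = 0.4375
  k = 2: (35 + 28)/80 = 63/80 = 0.7875
  k = 3: (35 + 28 + 17)/80 = 80/80 = 1

Summary (fraction, with percent):

explained: PC1 0.4375 (43.75%), PC2 0.35 (35%), PC3 0.2125 (21.25%);  cumulative: 0.4375, 0.7875, 1


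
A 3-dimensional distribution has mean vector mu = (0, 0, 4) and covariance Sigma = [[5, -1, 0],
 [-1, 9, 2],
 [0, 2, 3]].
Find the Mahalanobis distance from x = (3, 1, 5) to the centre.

Step 1 — centre the observation: (x - mu) = (3, 1, 1).

Step 2 — invert Sigma (cofactor / det for 3×3, or solve directly):
  Sigma^{-1} = [[0.2054, 0.0268, -0.0179],
 [0.0268, 0.1339, -0.0893],
 [-0.0179, -0.0893, 0.3929]].

Step 3 — form the quadratic (x - mu)^T · Sigma^{-1} · (x - mu):
  Sigma^{-1} · (x - mu) = (0.625, 0.125, 0.25).
  (x - mu)^T · [Sigma^{-1} · (x - mu)] = (3)·(0.625) + (1)·(0.125) + (1)·(0.25) = 2.25.

Step 4 — take square root: d = √(2.25) ≈ 1.5.

d(x, mu) = √(2.25) ≈ 1.5


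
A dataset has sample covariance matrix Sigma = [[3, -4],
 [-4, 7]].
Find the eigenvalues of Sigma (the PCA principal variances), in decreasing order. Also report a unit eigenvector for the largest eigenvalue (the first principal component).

Step 1 — characteristic polynomial of 2×2 Sigma:
  det(Sigma - λI) = λ² - trace · λ + det = 0.
  trace = 3 + 7 = 10, det = 3·7 - (-4)² = 5.
Step 2 — discriminant:
  Δ = trace² - 4·det = 100 - 20 = 80.
Step 3 — eigenvalues:
  λ = (trace ± √Δ)/2 = (10 ± 8.9443)/2,
  λ_1 = 9.4721,  λ_2 = 0.5279.

Step 4 — unit eigenvector for λ_1: solve (Sigma - λ_1 I)v = 0. First row:
  (3 - 9.4721)·v_x + (-4)·v_y = 0, i.e. (-6.4721)·v_x + (-4)·v_y = 0,
  so v ∝ (b, λ_1 - a) = (-4, 6.4721); multiply by -1 so the first entry is positive: u = (4, -6.4721).
  ||u|| = √((4)² + (-6.4721)²) = √(57.8885) ≈ 7.6085,
  v_1 = u/||u|| ≈ (0.5257, -0.8507) (||v_1|| = 1).

λ_1 = 9.4721,  λ_2 = 0.5279;  v_1 ≈ (0.5257, -0.8507)


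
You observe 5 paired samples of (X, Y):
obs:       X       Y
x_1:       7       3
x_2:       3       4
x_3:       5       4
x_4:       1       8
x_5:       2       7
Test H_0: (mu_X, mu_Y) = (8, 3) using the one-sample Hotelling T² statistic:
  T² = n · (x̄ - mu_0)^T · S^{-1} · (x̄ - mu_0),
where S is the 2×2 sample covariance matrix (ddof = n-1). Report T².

Step 1 — sample mean vector:
  mean(X) = (7 + 3 + 5 + 1 + 2) / 5 = 18/5 = 3.6
  mean(Y) = (3 + 4 + 4 + 8 + 7) / 5 = 26/5 = 5.2
  x̄ = (3.6, 5.2),  deviation x̄ - mu_0 = (3.6, 5.2) - (8, 3) = (-4.4, 2.2).

Step 2 — sample covariance matrix, S[i,j] = (1/(n-1)) · Σ_k (x_{k,i} - mean_i) · (x_{k,j} - mean_j), divisor n-1 = 4:
  S[X,X] = ((3.4)·(3.4) + (-0.6)·(-0.6) + (1.4)·(1.4) + (-2.6)·(-2.6) + (-1.6)·(-1.6)) / 4 = 23.2/4 = 5.8
  S[X,Y] = ((3.4)·(-2.2) + (-0.6)·(-1.2) + (1.4)·(-1.2) + (-2.6)·(2.8) + (-1.6)·(1.8)) / 4 = -18.6/4 = -4.65
  S[Y,Y] = ((-2.2)·(-2.2) + (-1.2)·(-1.2) + (-1.2)·(-1.2) + (2.8)·(2.8) + (1.8)·(1.8)) / 4 = 18.8/4 = 4.7
  S = [[5.8, -4.65],
 [-4.65, 4.7]].

Step 3 — invert S. det(S) = 5.8·4.7 - (-4.65)² = 5.6375.
  S^{-1} = (1/det) · [[d, -b], [-b, a]] = [[0.8337, 0.8248],
 [0.8248, 1.0288]].

Step 4 — quadratic form (x̄ - mu_0)^T · S^{-1} · (x̄ - mu_0):
  S^{-1} · (x̄ - mu_0) = (-1.8537, -1.3659),
  (x̄ - mu_0)^T · [...] = (-4.4)·(-1.8537) + (2.2)·(-1.3659) = 5.1512.

Step 5 — scale by n: T² = 5 · 5.1512 = 25.7561.

T² ≈ 25.7561


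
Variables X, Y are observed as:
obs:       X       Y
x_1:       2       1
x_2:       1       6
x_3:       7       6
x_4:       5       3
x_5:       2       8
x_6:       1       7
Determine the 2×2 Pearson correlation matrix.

Step 1 — column means:
  mean(X) = (2 + 1 + 7 + 5 + 2 + 1) / 6 = 18/6 = 3
  mean(Y) = (1 + 6 + 6 + 3 + 8 + 7) / 6 = 31/6 = 5.1667

Step 2 — sample variances and covariances s[i,j] = (1/(n-1)) · Σ_k (x_{k,i} - mean_i) · (x_{k,j} - mean_j), with n-1 = 5:
  s[X,X] = ((-1)·(-1) + (-2)·(-2) + (4)·(4) + (2)·(2) + (-1)·(-1) + (-2)·(-2)) / 5 = 30/5 = 6
  s[X,Y] = ((-1)·(-4.1667) + (-2)·(0.8333) + (4)·(0.8333) + (2)·(-2.1667) + (-1)·(2.8333) + (-2)·(1.8333)) / 5 = -5/5 = -1
  s[Y,Y] = ((-4.1667)·(-4.1667) + (0.8333)·(0.8333) + (0.8333)·(0.8333) + (-2.1667)·(-2.1667) + (2.8333)·(2.8333) + (1.8333)·(1.8333)) / 5 = 34.8333/5 = 6.9667
  Sample standard deviations s_i = √(s[i,i]):
  s(X) = √(6) = 2.4495
  s(Y) = √(6.9667) = 2.6394

Step 3 — r_{ij} = s_{ij} / (s_i · s_j):
  r[X,X] = 1 (diagonal).
  r[X,Y] = -1 / (2.4495 · 2.6394) = -1 / 6.4653 = -0.1547
  r[Y,Y] = 1 (diagonal).

R is symmetric with unit diagonal. Assembling:

R = [[1, -0.1547],
 [-0.1547, 1]]


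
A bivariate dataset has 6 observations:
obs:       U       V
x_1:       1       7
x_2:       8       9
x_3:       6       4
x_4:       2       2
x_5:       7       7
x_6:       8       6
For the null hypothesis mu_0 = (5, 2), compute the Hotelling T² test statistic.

Step 1 — sample mean vector:
  mean(U) = (1 + 8 + 6 + 2 + 7 + 8) / 6 = 32/6 = 5.3333
  mean(V) = (7 + 9 + 4 + 2 + 7 + 6) / 6 = 35/6 = 5.8333
  x̄ = (5.3333, 5.8333),  deviation x̄ - mu_0 = (5.3333, 5.8333) - (5, 2) = (0.3333, 3.8333).

Step 2 — sample covariance matrix, S[i,j] = (1/(n-1)) · Σ_k (x_{k,i} - mean_i) · (x_{k,j} - mean_j), divisor n-1 = 5:
  S[U,U] = ((-4.3333)·(-4.3333) + (2.6667)·(2.6667) + (0.6667)·(0.6667) + (-3.3333)·(-3.3333) + (1.6667)·(1.6667) + (2.6667)·(2.6667)) / 5 = 47.3333/5 = 9.4667
  S[U,V] = ((-4.3333)·(1.1667) + (2.6667)·(3.1667) + (0.6667)·(-1.8333) + (-3.3333)·(-3.8333) + (1.6667)·(1.1667) + (2.6667)·(0.1667)) / 5 = 17.3333/5 = 3.4667
  S[V,V] = ((1.1667)·(1.1667) + (3.1667)·(3.1667) + (-1.8333)·(-1.8333) + (-3.8333)·(-3.8333) + (1.1667)·(1.1667) + (0.1667)·(0.1667)) / 5 = 30.8333/5 = 6.1667
  S = [[9.4667, 3.4667],
 [3.4667, 6.1667]].

Step 3 — invert S. det(S) = 9.4667·6.1667 - (3.4667)² = 46.36.
  S^{-1} = (1/det) · [[d, -b], [-b, a]] = [[0.133, -0.0748],
 [-0.0748, 0.2042]].

Step 4 — quadratic form (x̄ - mu_0)^T · S^{-1} · (x̄ - mu_0):
  S^{-1} · (x̄ - mu_0) = (-0.2423, 0.7578),
  (x̄ - mu_0)^T · [...] = (0.3333)·(-0.2423) + (3.8333)·(0.7578) = 2.8243.

Step 5 — scale by n: T² = 6 · 2.8243 = 16.9456.

T² ≈ 16.9456


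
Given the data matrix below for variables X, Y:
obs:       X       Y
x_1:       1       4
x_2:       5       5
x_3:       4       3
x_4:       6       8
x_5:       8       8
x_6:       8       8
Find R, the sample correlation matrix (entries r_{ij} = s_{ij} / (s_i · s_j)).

Step 1 — column means:
  mean(X) = (1 + 5 + 4 + 6 + 8 + 8) / 6 = 32/6 = 5.3333
  mean(Y) = (4 + 5 + 3 + 8 + 8 + 8) / 6 = 36/6 = 6

Step 2 — sample variances and covariances s[i,j] = (1/(n-1)) · Σ_k (x_{k,i} - mean_i) · (x_{k,j} - mean_j), with n-1 = 5:
  s[X,X] = ((-4.3333)·(-4.3333) + (-0.3333)·(-0.3333) + (-1.3333)·(-1.3333) + (0.6667)·(0.6667) + (2.6667)·(2.6667) + (2.6667)·(2.6667)) / 5 = 35.3333/5 = 7.0667
  s[X,Y] = ((-4.3333)·(-2) + (-0.3333)·(-1) + (-1.3333)·(-3) + (0.6667)·(2) + (2.6667)·(2) + (2.6667)·(2)) / 5 = 25/5 = 5
  s[Y,Y] = ((-2)·(-2) + (-1)·(-1) + (-3)·(-3) + (2)·(2) + (2)·(2) + (2)·(2)) / 5 = 26/5 = 5.2
  Sample standard deviations s_i = √(s[i,i]):
  s(X) = √(7.0667) = 2.6583
  s(Y) = √(5.2) = 2.2804

Step 3 — r_{ij} = s_{ij} / (s_i · s_j):
  r[X,X] = 1 (diagonal).
  r[X,Y] = 5 / (2.6583 · 2.2804) = 5 / 6.0619 = 0.8248
  r[Y,Y] = 1 (diagonal).

R is symmetric with unit diagonal. Assembling:

R = [[1, 0.8248],
 [0.8248, 1]]


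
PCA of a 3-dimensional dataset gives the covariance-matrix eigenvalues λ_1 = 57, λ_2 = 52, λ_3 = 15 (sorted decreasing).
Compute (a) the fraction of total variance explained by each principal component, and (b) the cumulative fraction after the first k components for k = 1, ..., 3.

Step 1 — total variance = trace(Sigma) = Σ λ_i = 57 + 52 + 15 = 124.

Step 2 — fraction explained by component i = λ_i / Σ λ:
  PC1: 57/124 = 0.4597
  PC2: 52/124 = 0.4194
  PC3: 15/124 = 0.121

Step 3 — cumulative fraction after k components = (λ_1 + ... + λ_k) / Σ λ:
  k = 1: 57/124 = 0.4597
  k = 2: (57 + 52)/124 = 109/124 = 0.879
  k = 3: (57 + 52 + 15)/124 = 124/124 = 1

Summary (fraction, with percent):

explained: PC1 0.4597 (45.97%), PC2 0.4194 (41.94%), PC3 0.121 (12.1%);  cumulative: 0.4597, 0.879, 1


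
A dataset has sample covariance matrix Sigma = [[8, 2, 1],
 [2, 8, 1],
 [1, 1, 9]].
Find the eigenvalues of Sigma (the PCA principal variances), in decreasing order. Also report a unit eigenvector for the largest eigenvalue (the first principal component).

Step 1 — characteristic polynomial p(λ) = det(λI - Sigma) = λ³ - tr·λ² + c_1·λ - det, where tr = trace, c_1 = sum of the principal 2×2 minors, det = det(Sigma):
  tr = 8 + 8 + 9 = 25,
  c_1 = (8·8 - (2)²) + (8·9 - (1)²) + (8·9 - (1)²) = 60 + 71 + 71 = 202,
  det = 8·(8·9 - (1)²) - (2)·((2)·9 - (1)·(1)) + (1)·((2)·(1) - 8·(1)) = 8·(71) - (2)·(17) + (1)·(-6) = 528.
  So p(λ) = λ³ - 25λ² + 202λ - 528.
Step 2 — look for an integer root (rational root theorem: any rational root is an integer divisor of 528). Testing λ = 6:
  p(6) = 216 - 900 + 1212 - 528 = 0  ✓
  Dividing out (λ - 6): p(λ) = (λ - 6)(λ² - 19λ + 88).
Step 3 — remaining eigenvalues from the quadratic λ² - 19λ + 88 = 0:
  Δ = 19² - 4·88 = 361 - 352 = 9,  λ = (19 ± √9)/2 = (19 ± 3)/2 = 11 or 8.
  Sorted: λ_1 = 11,  λ_2 = 8,  λ_3 = 6  (check: sum = 25 = tr ✓).

Step 4 — unit eigenvector for λ_1 = 11: v spans the null space of (Sigma - λ_1 I), whose rows are
  r_1 = (-3, 2, 1),  r_2 = (2, -3, 1),  r_3 = (1, 1, -2).
  v is orthogonal to every row, so take v ∝ r_1 × r_2 = ((2)·(1) - (1)·(-3), (1)·(2) - (-3)·(1), (-3)·(-3) - (2)·(2)) = (5, 5, 5).
  Rescale (divide by 5): u = (1, 1, 1).
  ||u|| = √((1)² + (1)² + (1)²) = √(3) ≈ 1.7321,  v_1 = u/||u|| ≈ (0.5774, 0.5774, 0.5774) (||v_1|| = 1).

λ_1 = 11,  λ_2 = 8,  λ_3 = 6;  v_1 ≈ (0.5774, 0.5774, 0.5774)


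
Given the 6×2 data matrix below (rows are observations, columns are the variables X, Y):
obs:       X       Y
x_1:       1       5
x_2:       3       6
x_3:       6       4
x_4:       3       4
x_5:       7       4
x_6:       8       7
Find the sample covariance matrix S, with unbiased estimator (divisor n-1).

Step 1 — column means:
  mean(X) = (1 + 3 + 6 + 3 + 7 + 8) / 6 = 28/6 = 4.6667
  mean(Y) = (5 + 6 + 4 + 4 + 4 + 7) / 6 = 30/6 = 5

Step 2 — sample covariance S[i,j] = (1/(n-1)) · Σ_k (x_{k,i} - mean_i) · (x_{k,j} - mean_j), with n-1 = 5.
  S[X,X] = ((-3.6667)·(-3.6667) + (-1.6667)·(-1.6667) + (1.3333)·(1.3333) + (-1.6667)·(-1.6667) + (2.3333)·(2.3333) + (3.3333)·(3.3333)) / 5 = 37.3333/5 = 7.4667
  S[X,Y] = ((-3.6667)·(0) + (-1.6667)·(1) + (1.3333)·(-1) + (-1.6667)·(-1) + (2.3333)·(-1) + (3.3333)·(2)) / 5 = 3/5 = 0.6
  S[Y,Y] = ((0)·(0) + (1)·(1) + (-1)·(-1) + (-1)·(-1) + (-1)·(-1) + (2)·(2)) / 5 = 8/5 = 1.6

S is symmetric (S[j,i] = S[i,j]). Assembling:

S = [[7.4667, 0.6],
 [0.6, 1.6]]


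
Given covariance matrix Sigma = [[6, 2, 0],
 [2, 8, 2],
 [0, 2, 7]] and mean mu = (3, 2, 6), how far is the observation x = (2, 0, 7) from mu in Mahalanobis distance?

Step 1 — centre the observation: (x - mu) = (-1, -2, 1).

Step 2 — invert Sigma (cofactor / det for 3×3, or solve directly):
  Sigma^{-1} = [[0.1831, -0.0493, 0.0141],
 [-0.0493, 0.1479, -0.0423],
 [0.0141, -0.0423, 0.1549]].

Step 3 — form the quadratic (x - mu)^T · Sigma^{-1} · (x - mu):
  Sigma^{-1} · (x - mu) = (-0.0704, -0.2887, 0.2254).
  (x - mu)^T · [Sigma^{-1} · (x - mu)] = (-1)·(-0.0704) + (-2)·(-0.2887) + (1)·(0.2254) = 0.8732.

Step 4 — take square root: d = √(0.8732) ≈ 0.9345.

d(x, mu) = √(0.8732) ≈ 0.9345


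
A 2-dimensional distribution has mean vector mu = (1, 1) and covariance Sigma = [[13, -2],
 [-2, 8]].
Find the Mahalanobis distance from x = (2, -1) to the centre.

Step 1 — centre the observation: (x - mu) = (1, -2).

Step 2 — invert Sigma. det(Sigma) = 13·8 - (-2)² = 100.
  Sigma^{-1} = (1/det) · [[d, -b], [-b, a]] = [[0.08, 0.02],
 [0.02, 0.13]].

Step 3 — form the quadratic (x - mu)^T · Sigma^{-1} · (x - mu):
  Sigma^{-1} · (x - mu) = (0.04, -0.24).
  (x - mu)^T · [Sigma^{-1} · (x - mu)] = (1)·(0.04) + (-2)·(-0.24) = 0.52.

Step 4 — take square root: d = √(0.52) ≈ 0.7211.

d(x, mu) = √(0.52) ≈ 0.7211


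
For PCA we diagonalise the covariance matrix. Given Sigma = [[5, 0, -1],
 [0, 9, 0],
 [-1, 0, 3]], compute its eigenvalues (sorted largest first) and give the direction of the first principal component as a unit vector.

Step 1 — characteristic polynomial p(λ) = det(λI - Sigma) = λ³ - tr·λ² + c_1·λ - det, where tr = trace, c_1 = sum of the principal 2×2 minors, det = det(Sigma):
  tr = 5 + 9 + 3 = 17,
  c_1 = (5·9 - (0)²) + (5·3 - (-1)²) + (9·3 - (0)²) = 45 + 14 + 27 = 86,
  det = 5·(9·3 - (0)²) - (0)·((0)·3 - (0)·(-1)) + (-1)·((0)·(0) - 9·(-1)) = 5·(27) - (0)·(0) + (-1)·(9) = 126.
  So p(λ) = λ³ - 17λ² + 86λ - 126.
Step 2 — look for an integer root (rational root theorem: any rational root is an integer divisor of 126). Testing λ = 9:
  p(9) = 729 - 1377 + 774 - 126 = 0  ✓
  Dividing out (λ - 9): p(λ) = (λ - 9)(λ² - 8λ + 14).
Step 3 — remaining eigenvalues from the quadratic λ² - 8λ + 14 = 0:
  Δ = 8² - 4·14 = 64 - 56 = 8,  λ = (8 ± √8)/2 = (8 ± 2.8284)/2 ≈ 5.4142 or 2.5858.
  Sorted: λ_1 = 9,  λ_2 = 5.4142,  λ_3 = 2.5858  (check: sum = 17 = tr ✓).

Step 4 — unit eigenvector for λ_1 = 9: v spans the null space of (Sigma - λ_1 I), whose rows are
  r_1 = (-4, 0, -1),  r_2 = (0, 0, 0),  r_3 = (-1, 0, -6).
  v is orthogonal to every row, so take v ∝ r_1 × r_3 = ((0)·(-6) - (-1)·(0), (-1)·(-1) - (-4)·(-6), (-4)·(0) - (0)·(-1)) = (0, -23, 0).
  Rescale (divide by 23; multiply by -1 so the first nonzero entry is positive): u = (0, 1, 0).
  ||u|| = √((0)² + (1)² + (0)²) = √(1) = 1,  v_1 = u/||u|| ≈ (0, 1, 0) (||v_1|| = 1).

λ_1 = 9,  λ_2 = 5.4142,  λ_3 = 2.5858;  v_1 ≈ (0, 1, 0)


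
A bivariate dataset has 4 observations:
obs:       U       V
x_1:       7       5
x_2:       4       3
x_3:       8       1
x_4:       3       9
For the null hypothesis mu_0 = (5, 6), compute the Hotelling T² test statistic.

Step 1 — sample mean vector:
  mean(U) = (7 + 4 + 8 + 3) / 4 = 22/4 = 5.5
  mean(V) = (5 + 3 + 1 + 9) / 4 = 18/4 = 4.5
  x̄ = (5.5, 4.5),  deviation x̄ - mu_0 = (5.5, 4.5) - (5, 6) = (0.5, -1.5).

Step 2 — sample covariance matrix, S[i,j] = (1/(n-1)) · Σ_k (x_{k,i} - mean_i) · (x_{k,j} - mean_j), divisor n-1 = 3:
  S[U,U] = ((1.5)·(1.5) + (-1.5)·(-1.5) + (2.5)·(2.5) + (-2.5)·(-2.5)) / 3 = 17/3 = 5.6667
  S[U,V] = ((1.5)·(0.5) + (-1.5)·(-1.5) + (2.5)·(-3.5) + (-2.5)·(4.5)) / 3 = -17/3 = -5.6667
  S[V,V] = ((0.5)·(0.5) + (-1.5)·(-1.5) + (-3.5)·(-3.5) + (4.5)·(4.5)) / 3 = 35/3 = 11.6667
  S = [[5.6667, -5.6667],
 [-5.6667, 11.6667]].

Step 3 — invert S. det(S) = 5.6667·11.6667 - (-5.6667)² = 34.
  S^{-1} = (1/det) · [[d, -b], [-b, a]] = [[0.3431, 0.1667],
 [0.1667, 0.1667]].

Step 4 — quadratic form (x̄ - mu_0)^T · S^{-1} · (x̄ - mu_0):
  S^{-1} · (x̄ - mu_0) = (-0.0784, -0.1667),
  (x̄ - mu_0)^T · [...] = (0.5)·(-0.0784) + (-1.5)·(-0.1667) = 0.2108.

Step 5 — scale by n: T² = 4 · 0.2108 = 0.8431.

T² ≈ 0.8431


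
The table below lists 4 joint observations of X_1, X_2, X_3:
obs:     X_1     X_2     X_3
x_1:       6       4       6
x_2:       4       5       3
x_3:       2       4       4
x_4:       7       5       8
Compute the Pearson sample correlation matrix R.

Step 1 — column means:
  mean(X_1) = (6 + 4 + 2 + 7) / 4 = 19/4 = 4.75
  mean(X_2) = (4 + 5 + 4 + 5) / 4 = 18/4 = 4.5
  mean(X_3) = (6 + 3 + 4 + 8) / 4 = 21/4 = 5.25

Step 2 — sample variances and covariances s[i,j] = (1/(n-1)) · Σ_k (x_{k,i} - mean_i) · (x_{k,j} - mean_j), with n-1 = 3:
  s[X_1,X_1] = ((1.25)·(1.25) + (-0.75)·(-0.75) + (-2.75)·(-2.75) + (2.25)·(2.25)) / 3 = 14.75/3 = 4.9167
  s[X_1,X_2] = ((1.25)·(-0.5) + (-0.75)·(0.5) + (-2.75)·(-0.5) + (2.25)·(0.5)) / 3 = 1.5/3 = 0.5
  s[X_1,X_3] = ((1.25)·(0.75) + (-0.75)·(-2.25) + (-2.75)·(-1.25) + (2.25)·(2.75)) / 3 = 12.25/3 = 4.0833
  s[X_2,X_2] = ((-0.5)·(-0.5) + (0.5)·(0.5) + (-0.5)·(-0.5) + (0.5)·(0.5)) / 3 = 1/3 = 0.3333
  s[X_2,X_3] = ((-0.5)·(0.75) + (0.5)·(-2.25) + (-0.5)·(-1.25) + (0.5)·(2.75)) / 3 = 0.5/3 = 0.1667
  s[X_3,X_3] = ((0.75)·(0.75) + (-2.25)·(-2.25) + (-1.25)·(-1.25) + (2.75)·(2.75)) / 3 = 14.75/3 = 4.9167
  Sample standard deviations s_i = √(s[i,i]):
  s(X_1) = √(4.9167) = 2.2174
  s(X_2) = √(0.3333) = 0.5774
  s(X_3) = √(4.9167) = 2.2174

Step 3 — r_{ij} = s_{ij} / (s_i · s_j):
  r[X_1,X_1] = 1 (diagonal).
  r[X_1,X_2] = 0.5 / (2.2174 · 0.5774) = 0.5 / 1.2802 = 0.3906
  r[X_1,X_3] = 4.0833 / (2.2174 · 2.2174) = 4.0833 / 4.9167 = 0.8305
  r[X_2,X_2] = 1 (diagonal).
  r[X_2,X_3] = 0.1667 / (0.5774 · 2.2174) = 0.1667 / 1.2802 = 0.1302
  r[X_3,X_3] = 1 (diagonal).

R is symmetric with unit diagonal. Assembling:

R = [[1, 0.3906, 0.8305],
 [0.3906, 1, 0.1302],
 [0.8305, 0.1302, 1]]


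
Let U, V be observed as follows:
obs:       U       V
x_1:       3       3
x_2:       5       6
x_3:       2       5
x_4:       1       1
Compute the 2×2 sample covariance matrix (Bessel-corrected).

Step 1 — column means:
  mean(U) = (3 + 5 + 2 + 1) / 4 = 11/4 = 2.75
  mean(V) = (3 + 6 + 5 + 1) / 4 = 15/4 = 3.75

Step 2 — sample covariance S[i,j] = (1/(n-1)) · Σ_k (x_{k,i} - mean_i) · (x_{k,j} - mean_j), with n-1 = 3.
  S[U,U] = ((0.25)·(0.25) + (2.25)·(2.25) + (-0.75)·(-0.75) + (-1.75)·(-1.75)) / 3 = 8.75/3 = 2.9167
  S[U,V] = ((0.25)·(-0.75) + (2.25)·(2.25) + (-0.75)·(1.25) + (-1.75)·(-2.75)) / 3 = 8.75/3 = 2.9167
  S[V,V] = ((-0.75)·(-0.75) + (2.25)·(2.25) + (1.25)·(1.25) + (-2.75)·(-2.75)) / 3 = 14.75/3 = 4.9167

S is symmetric (S[j,i] = S[i,j]). Assembling:

S = [[2.9167, 2.9167],
 [2.9167, 4.9167]]


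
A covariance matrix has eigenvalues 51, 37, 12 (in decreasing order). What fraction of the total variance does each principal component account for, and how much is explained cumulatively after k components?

Step 1 — total variance = trace(Sigma) = Σ λ_i = 51 + 37 + 12 = 100.

Step 2 — fraction explained by component i = λ_i / Σ λ:
  PC1: 51/100 = 0.51
  PC2: 37/100 = 0.37
  PC3: 12/100 = 0.12

Step 3 — cumulative fraction after k components = (λ_1 + ... + λ_k) / Σ λ:
  k = 1: 51/100 = 0.51
  k = 2: (51 + 37)/100 = 88/100 = 0.88
  k = 3: (51 + 37 + 12)/100 = 100/100 = 1

Summary (fraction, with percent):

explained: PC1 0.51 (51%), PC2 0.37 (37%), PC3 0.12 (12%);  cumulative: 0.51, 0.88, 1


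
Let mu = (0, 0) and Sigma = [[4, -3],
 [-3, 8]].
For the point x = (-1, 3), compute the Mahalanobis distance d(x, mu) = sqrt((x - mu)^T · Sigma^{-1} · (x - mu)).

Step 1 — centre the observation: (x - mu) = (-1, 3).

Step 2 — invert Sigma. det(Sigma) = 4·8 - (-3)² = 23.
  Sigma^{-1} = (1/det) · [[d, -b], [-b, a]] = [[0.3478, 0.1304],
 [0.1304, 0.1739]].

Step 3 — form the quadratic (x - mu)^T · Sigma^{-1} · (x - mu):
  Sigma^{-1} · (x - mu) = (0.0435, 0.3913).
  (x - mu)^T · [Sigma^{-1} · (x - mu)] = (-1)·(0.0435) + (3)·(0.3913) = 1.1304.

Step 4 — take square root: d = √(1.1304) ≈ 1.0632.

d(x, mu) = √(1.1304) ≈ 1.0632


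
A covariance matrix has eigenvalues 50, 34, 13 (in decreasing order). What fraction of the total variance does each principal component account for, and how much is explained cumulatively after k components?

Step 1 — total variance = trace(Sigma) = Σ λ_i = 50 + 34 + 13 = 97.

Step 2 — fraction explained by component i = λ_i / Σ λ:
  PC1: 50/97 = 0.5155
  PC2: 34/97 = 0.3505
  PC3: 13/97 = 0.134

Step 3 — cumulative fraction after k components = (λ_1 + ... + λ_k) / Σ λ:
  k = 1: 50/97 = 0.5155
  k = 2: (50 + 34)/97 = 84/97 = 0.866
  k = 3: (50 + 34 + 13)/97 = 97/97 = 1

Summary (fraction, with percent):

explained: PC1 0.5155 (51.55%), PC2 0.3505 (35.05%), PC3 0.134 (13.4%);  cumulative: 0.5155, 0.866, 1


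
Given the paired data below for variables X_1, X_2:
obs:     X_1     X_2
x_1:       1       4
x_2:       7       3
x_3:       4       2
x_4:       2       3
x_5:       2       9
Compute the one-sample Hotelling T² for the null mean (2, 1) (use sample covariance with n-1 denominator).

Step 1 — sample mean vector:
  mean(X_1) = (1 + 7 + 4 + 2 + 2) / 5 = 16/5 = 3.2
  mean(X_2) = (4 + 3 + 2 + 3 + 9) / 5 = 21/5 = 4.2
  x̄ = (3.2, 4.2),  deviation x̄ - mu_0 = (3.2, 4.2) - (2, 1) = (1.2, 3.2).

Step 2 — sample covariance matrix, S[i,j] = (1/(n-1)) · Σ_k (x_{k,i} - mean_i) · (x_{k,j} - mean_j), divisor n-1 = 4:
  S[X_1,X_1] = ((-2.2)·(-2.2) + (3.8)·(3.8) + (0.8)·(0.8) + (-1.2)·(-1.2) + (-1.2)·(-1.2)) / 4 = 22.8/4 = 5.7
  S[X_1,X_2] = ((-2.2)·(-0.2) + (3.8)·(-1.2) + (0.8)·(-2.2) + (-1.2)·(-1.2) + (-1.2)·(4.8)) / 4 = -10.2/4 = -2.55
  S[X_2,X_2] = ((-0.2)·(-0.2) + (-1.2)·(-1.2) + (-2.2)·(-2.2) + (-1.2)·(-1.2) + (4.8)·(4.8)) / 4 = 30.8/4 = 7.7
  S = [[5.7, -2.55],
 [-2.55, 7.7]].

Step 3 — invert S. det(S) = 5.7·7.7 - (-2.55)² = 37.3875.
  S^{-1} = (1/det) · [[d, -b], [-b, a]] = [[0.206, 0.0682],
 [0.0682, 0.1525]].

Step 4 — quadratic form (x̄ - mu_0)^T · S^{-1} · (x̄ - mu_0):
  S^{-1} · (x̄ - mu_0) = (0.4654, 0.5697),
  (x̄ - mu_0)^T · [...] = (1.2)·(0.4654) + (3.2)·(0.5697) = 2.3815.

Step 5 — scale by n: T² = 5 · 2.3815 = 11.9077.

T² ≈ 11.9077


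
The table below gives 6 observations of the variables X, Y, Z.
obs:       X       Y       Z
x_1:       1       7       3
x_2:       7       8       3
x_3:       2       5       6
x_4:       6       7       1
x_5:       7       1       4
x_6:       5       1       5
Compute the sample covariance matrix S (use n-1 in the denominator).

Step 1 — column means:
  mean(X) = (1 + 7 + 2 + 6 + 7 + 5) / 6 = 28/6 = 4.6667
  mean(Y) = (7 + 8 + 5 + 7 + 1 + 1) / 6 = 29/6 = 4.8333
  mean(Z) = (3 + 3 + 6 + 1 + 4 + 5) / 6 = 22/6 = 3.6667

Step 2 — sample covariance S[i,j] = (1/(n-1)) · Σ_k (x_{k,i} - mean_i) · (x_{k,j} - mean_j), with n-1 = 5.
  S[X,X] = ((-3.6667)·(-3.6667) + (2.3333)·(2.3333) + (-2.6667)·(-2.6667) + (1.3333)·(1.3333) + (2.3333)·(2.3333) + (0.3333)·(0.3333)) / 5 = 33.3333/5 = 6.6667
  S[X,Y] = ((-3.6667)·(2.1667) + (2.3333)·(3.1667) + (-2.6667)·(0.1667) + (1.3333)·(2.1667) + (2.3333)·(-3.8333) + (0.3333)·(-3.8333)) / 5 = -8.3333/5 = -1.6667
  S[X,Z] = ((-3.6667)·(-0.6667) + (2.3333)·(-0.6667) + (-2.6667)·(2.3333) + (1.3333)·(-2.6667) + (2.3333)·(0.3333) + (0.3333)·(1.3333)) / 5 = -7.6667/5 = -1.5333
  S[Y,Y] = ((2.1667)·(2.1667) + (3.1667)·(3.1667) + (0.1667)·(0.1667) + (2.1667)·(2.1667) + (-3.8333)·(-3.8333) + (-3.8333)·(-3.8333)) / 5 = 48.8333/5 = 9.7667
  S[Y,Z] = ((2.1667)·(-0.6667) + (3.1667)·(-0.6667) + (0.1667)·(2.3333) + (2.1667)·(-2.6667) + (-3.8333)·(0.3333) + (-3.8333)·(1.3333)) / 5 = -15.3333/5 = -3.0667
  S[Z,Z] = ((-0.6667)·(-0.6667) + (-0.6667)·(-0.6667) + (2.3333)·(2.3333) + (-2.6667)·(-2.6667) + (0.3333)·(0.3333) + (1.3333)·(1.3333)) / 5 = 15.3333/5 = 3.0667

S is symmetric (S[j,i] = S[i,j]). Assembling:

S = [[6.6667, -1.6667, -1.5333],
 [-1.6667, 9.7667, -3.0667],
 [-1.5333, -3.0667, 3.0667]]


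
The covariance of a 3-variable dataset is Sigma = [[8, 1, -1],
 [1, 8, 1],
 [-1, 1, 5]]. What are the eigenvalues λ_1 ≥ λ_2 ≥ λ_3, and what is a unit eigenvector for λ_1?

Step 1 — characteristic polynomial p(λ) = det(λI - Sigma) = λ³ - tr·λ² + c_1·λ - det, where tr = trace, c_1 = sum of the principal 2×2 minors, det = det(Sigma):
  tr = 8 + 8 + 5 = 21,
  c_1 = (8·8 - (1)²) + (8·5 - (-1)²) + (8·5 - (1)²) = 63 + 39 + 39 = 141,
  det = 8·(8·5 - (1)²) - (1)·((1)·5 - (1)·(-1)) + (-1)·((1)·(1) - 8·(-1)) = 8·(39) - (1)·(6) + (-1)·(9) = 297.
  So p(λ) = λ³ - 21λ² + 141λ - 297.
Step 2 — look for an integer root (rational root theorem: any rational root is an integer divisor of 297). Testing λ = 9:
  p(9) = 729 - 1701 + 1269 - 297 = 0  ✓
  Dividing out (λ - 9): p(λ) = (λ - 9)(λ² - 12λ + 33).
Step 3 — remaining eigenvalues from the quadratic λ² - 12λ + 33 = 0:
  Δ = 12² - 4·33 = 144 - 132 = 12,  λ = (12 ± √12)/2 = (12 ± 3.4641)/2 ≈ 7.7321 or 4.2679.
  Sorted: λ_1 = 9,  λ_2 = 7.7321,  λ_3 = 4.2679  (check: sum = 21 = tr ✓).

Step 4 — unit eigenvector for λ_1 = 9: v spans the null space of (Sigma - λ_1 I), whose rows are
  r_1 = (-1, 1, -1),  r_2 = (1, -1, 1),  r_3 = (-1, 1, -4).
  v is orthogonal to every row, so take v ∝ r_1 × r_3 = ((1)·(-4) - (-1)·(1), (-1)·(-1) - (-1)·(-4), (-1)·(1) - (1)·(-1)) = (-3, -3, 0).
  Rescale (divide by 3; multiply by -1 so the first nonzero entry is positive): u = (1, 1, 0).
  ||u|| = √((1)² + (1)² + (0)²) = √(2) ≈ 1.4142,  v_1 = u/||u|| ≈ (0.7071, 0.7071, 0) (||v_1|| = 1).

λ_1 = 9,  λ_2 = 7.7321,  λ_3 = 4.2679;  v_1 ≈ (0.7071, 0.7071, 0)


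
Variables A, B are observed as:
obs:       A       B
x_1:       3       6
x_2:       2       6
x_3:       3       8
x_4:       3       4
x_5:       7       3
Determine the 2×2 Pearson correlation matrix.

Step 1 — column means:
  mean(A) = (3 + 2 + 3 + 3 + 7) / 5 = 18/5 = 3.6
  mean(B) = (6 + 6 + 8 + 4 + 3) / 5 = 27/5 = 5.4

Step 2 — sample variances and covariances s[i,j] = (1/(n-1)) · Σ_k (x_{k,i} - mean_i) · (x_{k,j} - mean_j), with n-1 = 4:
  s[A,A] = ((-0.6)·(-0.6) + (-1.6)·(-1.6) + (-0.6)·(-0.6) + (-0.6)·(-0.6) + (3.4)·(3.4)) / 4 = 15.2/4 = 3.8
  s[A,B] = ((-0.6)·(0.6) + (-1.6)·(0.6) + (-0.6)·(2.6) + (-0.6)·(-1.4) + (3.4)·(-2.4)) / 4 = -10.2/4 = -2.55
  s[B,B] = ((0.6)·(0.6) + (0.6)·(0.6) + (2.6)·(2.6) + (-1.4)·(-1.4) + (-2.4)·(-2.4)) / 4 = 15.2/4 = 3.8
  Sample standard deviations s_i = √(s[i,i]):
  s(A) = √(3.8) = 1.9494
  s(B) = √(3.8) = 1.9494

Step 3 — r_{ij} = s_{ij} / (s_i · s_j):
  r[A,A] = 1 (diagonal).
  r[A,B] = -2.55 / (1.9494 · 1.9494) = -2.55 / 3.8 = -0.6711
  r[B,B] = 1 (diagonal).

R is symmetric with unit diagonal. Assembling:

R = [[1, -0.6711],
 [-0.6711, 1]]


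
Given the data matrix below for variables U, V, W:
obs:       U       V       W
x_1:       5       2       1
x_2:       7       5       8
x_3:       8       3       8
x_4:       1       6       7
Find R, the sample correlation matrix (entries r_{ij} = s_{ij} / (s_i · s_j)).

Step 1 — column means:
  mean(U) = (5 + 7 + 8 + 1) / 4 = 21/4 = 5.25
  mean(V) = (2 + 5 + 3 + 6) / 4 = 16/4 = 4
  mean(W) = (1 + 8 + 8 + 7) / 4 = 24/4 = 6

Step 2 — sample variances and covariances s[i,j] = (1/(n-1)) · Σ_k (x_{k,i} - mean_i) · (x_{k,j} - mean_j), with n-1 = 3:
  s[U,U] = ((-0.25)·(-0.25) + (1.75)·(1.75) + (2.75)·(2.75) + (-4.25)·(-4.25)) / 3 = 28.75/3 = 9.5833
  s[U,V] = ((-0.25)·(-2) + (1.75)·(1) + (2.75)·(-1) + (-4.25)·(2)) / 3 = -9/3 = -3
  s[U,W] = ((-0.25)·(-5) + (1.75)·(2) + (2.75)·(2) + (-4.25)·(1)) / 3 = 6/3 = 2
  s[V,V] = ((-2)·(-2) + (1)·(1) + (-1)·(-1) + (2)·(2)) / 3 = 10/3 = 3.3333
  s[V,W] = ((-2)·(-5) + (1)·(2) + (-1)·(2) + (2)·(1)) / 3 = 12/3 = 4
  s[W,W] = ((-5)·(-5) + (2)·(2) + (2)·(2) + (1)·(1)) / 3 = 34/3 = 11.3333
  Sample standard deviations s_i = √(s[i,i]):
  s(U) = √(9.5833) = 3.0957
  s(V) = √(3.3333) = 1.8257
  s(W) = √(11.3333) = 3.3665

Step 3 — r_{ij} = s_{ij} / (s_i · s_j):
  r[U,U] = 1 (diagonal).
  r[U,V] = -3 / (3.0957 · 1.8257) = -3 / 5.6519 = -0.5308
  r[U,W] = 2 / (3.0957 · 3.3665) = 2 / 10.4217 = 0.1919
  r[V,V] = 1 (diagonal).
  r[V,W] = 4 / (1.8257 · 3.3665) = 4 / 6.1464 = 0.6508
  r[W,W] = 1 (diagonal).

R is symmetric with unit diagonal. Assembling:

R = [[1, -0.5308, 0.1919],
 [-0.5308, 1, 0.6508],
 [0.1919, 0.6508, 1]]


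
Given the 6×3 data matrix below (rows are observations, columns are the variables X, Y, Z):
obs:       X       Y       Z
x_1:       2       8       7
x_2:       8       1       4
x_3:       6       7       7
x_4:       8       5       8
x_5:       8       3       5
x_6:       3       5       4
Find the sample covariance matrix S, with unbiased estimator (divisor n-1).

Step 1 — column means:
  mean(X) = (2 + 8 + 6 + 8 + 8 + 3) / 6 = 35/6 = 5.8333
  mean(Y) = (8 + 1 + 7 + 5 + 3 + 5) / 6 = 29/6 = 4.8333
  mean(Z) = (7 + 4 + 7 + 8 + 5 + 4) / 6 = 35/6 = 5.8333

Step 2 — sample covariance S[i,j] = (1/(n-1)) · Σ_k (x_{k,i} - mean_i) · (x_{k,j} - mean_j), with n-1 = 5.
  S[X,X] = ((-3.8333)·(-3.8333) + (2.1667)·(2.1667) + (0.1667)·(0.1667) + (2.1667)·(2.1667) + (2.1667)·(2.1667) + (-2.8333)·(-2.8333)) / 5 = 36.8333/5 = 7.3667
  S[X,Y] = ((-3.8333)·(3.1667) + (2.1667)·(-3.8333) + (0.1667)·(2.1667) + (2.1667)·(0.1667) + (2.1667)·(-1.8333) + (-2.8333)·(0.1667)) / 5 = -24.1667/5 = -4.8333
  S[X,Z] = ((-3.8333)·(1.1667) + (2.1667)·(-1.8333) + (0.1667)·(1.1667) + (2.1667)·(2.1667) + (2.1667)·(-0.8333) + (-2.8333)·(-1.8333)) / 5 = -0.1667/5 = -0.0333
  S[Y,Y] = ((3.1667)·(3.1667) + (-3.8333)·(-3.8333) + (2.1667)·(2.1667) + (0.1667)·(0.1667) + (-1.8333)·(-1.8333) + (0.1667)·(0.1667)) / 5 = 32.8333/5 = 6.5667
  S[Y,Z] = ((3.1667)·(1.1667) + (-3.8333)·(-1.8333) + (2.1667)·(1.1667) + (0.1667)·(2.1667) + (-1.8333)·(-0.8333) + (0.1667)·(-1.8333)) / 5 = 14.8333/5 = 2.9667
  S[Z,Z] = ((1.1667)·(1.1667) + (-1.8333)·(-1.8333) + (1.1667)·(1.1667) + (2.1667)·(2.1667) + (-0.8333)·(-0.8333) + (-1.8333)·(-1.8333)) / 5 = 14.8333/5 = 2.9667

S is symmetric (S[j,i] = S[i,j]). Assembling:

S = [[7.3667, -4.8333, -0.0333],
 [-4.8333, 6.5667, 2.9667],
 [-0.0333, 2.9667, 2.9667]]


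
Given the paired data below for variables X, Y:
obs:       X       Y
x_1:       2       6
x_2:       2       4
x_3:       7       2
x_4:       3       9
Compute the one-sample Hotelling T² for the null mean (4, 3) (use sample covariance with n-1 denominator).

Step 1 — sample mean vector:
  mean(X) = (2 + 2 + 7 + 3) / 4 = 14/4 = 3.5
  mean(Y) = (6 + 4 + 2 + 9) / 4 = 21/4 = 5.25
  x̄ = (3.5, 5.25),  deviation x̄ - mu_0 = (3.5, 5.25) - (4, 3) = (-0.5, 2.25).

Step 2 — sample covariance matrix, S[i,j] = (1/(n-1)) · Σ_k (x_{k,i} - mean_i) · (x_{k,j} - mean_j), divisor n-1 = 3:
  S[X,X] = ((-1.5)·(-1.5) + (-1.5)·(-1.5) + (3.5)·(3.5) + (-0.5)·(-0.5)) / 3 = 17/3 = 5.6667
  S[X,Y] = ((-1.5)·(0.75) + (-1.5)·(-1.25) + (3.5)·(-3.25) + (-0.5)·(3.75)) / 3 = -12.5/3 = -4.1667
  S[Y,Y] = ((0.75)·(0.75) + (-1.25)·(-1.25) + (-3.25)·(-3.25) + (3.75)·(3.75)) / 3 = 26.75/3 = 8.9167
  S = [[5.6667, -4.1667],
 [-4.1667, 8.9167]].

Step 3 — invert S. det(S) = 5.6667·8.9167 - (-4.1667)² = 33.1667.
  S^{-1} = (1/det) · [[d, -b], [-b, a]] = [[0.2688, 0.1256],
 [0.1256, 0.1709]].

Step 4 — quadratic form (x̄ - mu_0)^T · S^{-1} · (x̄ - mu_0):
  S^{-1} · (x̄ - mu_0) = (0.1482, 0.3216),
  (x̄ - mu_0)^T · [...] = (-0.5)·(0.1482) + (2.25)·(0.3216) = 0.6495.

Step 5 — scale by n: T² = 4 · 0.6495 = 2.598.

T² ≈ 2.598


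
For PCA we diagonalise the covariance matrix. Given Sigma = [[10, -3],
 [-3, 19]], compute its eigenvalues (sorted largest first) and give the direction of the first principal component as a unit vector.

Step 1 — characteristic polynomial of 2×2 Sigma:
  det(Sigma - λI) = λ² - trace · λ + det = 0.
  trace = 10 + 19 = 29, det = 10·19 - (-3)² = 181.
Step 2 — discriminant:
  Δ = trace² - 4·det = 841 - 724 = 117.
Step 3 — eigenvalues:
  λ = (trace ± √Δ)/2 = (29 ± 10.8167)/2,
  λ_1 = 19.9083,  λ_2 = 9.0917.

Step 4 — unit eigenvector for λ_1: solve (Sigma - λ_1 I)v = 0. First row:
  (10 - 19.9083)·v_x + (-3)·v_y = 0, i.e. (-9.9083)·v_x + (-3)·v_y = 0,
  so v ∝ (b, λ_1 - a) = (-3, 9.9083); multiply by -1 so the first entry is positive: u = (3, -9.9083).
  ||u|| = √((3)² + (-9.9083)²) = √(107.1749) ≈ 10.3525,
  v_1 = u/||u|| ≈ (0.2898, -0.9571) (||v_1|| = 1).

λ_1 = 19.9083,  λ_2 = 9.0917;  v_1 ≈ (0.2898, -0.9571)


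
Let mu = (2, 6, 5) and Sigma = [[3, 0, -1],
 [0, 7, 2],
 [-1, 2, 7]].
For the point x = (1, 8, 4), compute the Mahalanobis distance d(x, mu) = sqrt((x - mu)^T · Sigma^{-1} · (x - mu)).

Step 1 — centre the observation: (x - mu) = (-1, 2, -1).

Step 2 — invert Sigma (cofactor / det for 3×3, or solve directly):
  Sigma^{-1} = [[0.3516, -0.0156, 0.0547],
 [-0.0156, 0.1562, -0.0469],
 [0.0547, -0.0469, 0.1641]].

Step 3 — form the quadratic (x - mu)^T · Sigma^{-1} · (x - mu):
  Sigma^{-1} · (x - mu) = (-0.4375, 0.375, -0.3125).
  (x - mu)^T · [Sigma^{-1} · (x - mu)] = (-1)·(-0.4375) + (2)·(0.375) + (-1)·(-0.3125) = 1.5.

Step 4 — take square root: d = √(1.5) ≈ 1.2247.

d(x, mu) = √(1.5) ≈ 1.2247
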